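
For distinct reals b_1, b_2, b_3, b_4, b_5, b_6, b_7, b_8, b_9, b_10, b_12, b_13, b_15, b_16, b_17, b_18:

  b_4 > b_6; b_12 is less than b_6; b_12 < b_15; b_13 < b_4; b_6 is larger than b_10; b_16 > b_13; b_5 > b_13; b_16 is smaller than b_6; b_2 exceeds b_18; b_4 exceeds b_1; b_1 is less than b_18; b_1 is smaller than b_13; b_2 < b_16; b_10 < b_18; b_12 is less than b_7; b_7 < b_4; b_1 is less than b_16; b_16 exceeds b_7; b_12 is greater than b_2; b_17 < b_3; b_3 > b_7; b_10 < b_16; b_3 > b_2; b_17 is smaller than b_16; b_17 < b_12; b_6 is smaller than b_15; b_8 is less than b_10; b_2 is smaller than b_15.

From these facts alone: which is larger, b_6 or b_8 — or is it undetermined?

b_8 < b_10 < b_18 < b_2 < b_16 < b_6, by transitivity through b_10, b_18, b_2, b_16.
So b_6 is larger.

b_6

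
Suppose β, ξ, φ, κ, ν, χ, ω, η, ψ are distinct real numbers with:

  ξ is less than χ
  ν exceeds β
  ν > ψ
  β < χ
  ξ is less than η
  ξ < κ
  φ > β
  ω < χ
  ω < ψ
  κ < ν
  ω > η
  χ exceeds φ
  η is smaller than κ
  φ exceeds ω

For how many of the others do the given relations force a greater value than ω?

4

Directly above ω: ψ, φ, χ.
One step further: ν (4 so far).
Nothing else is reachable above ω; 4 in all.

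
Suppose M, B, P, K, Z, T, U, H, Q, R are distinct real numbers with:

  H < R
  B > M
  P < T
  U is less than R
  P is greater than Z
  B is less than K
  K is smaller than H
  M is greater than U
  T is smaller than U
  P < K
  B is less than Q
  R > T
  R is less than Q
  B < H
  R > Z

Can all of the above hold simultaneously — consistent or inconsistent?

The single ordering Z < P < T < U < M < B < K < H < R < Q satisfies every listed relation, so no contradiction arises.

consistent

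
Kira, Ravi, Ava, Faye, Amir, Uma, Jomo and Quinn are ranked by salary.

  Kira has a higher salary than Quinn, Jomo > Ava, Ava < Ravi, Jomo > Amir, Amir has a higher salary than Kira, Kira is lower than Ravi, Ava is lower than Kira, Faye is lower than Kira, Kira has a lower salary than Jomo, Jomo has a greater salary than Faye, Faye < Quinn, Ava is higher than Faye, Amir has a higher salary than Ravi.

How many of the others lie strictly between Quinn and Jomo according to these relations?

The relations place Quinn below Jomo. An element lies strictly between them when it is forced above Quinn and also forced below Jomo.
Above Quinn: {Kira, Ravi, Amir}. Below Jomo: {Faye, Ava, Kira, Ravi, Amir}.
Intersection: {Kira, Ravi, Amir} — 3.

3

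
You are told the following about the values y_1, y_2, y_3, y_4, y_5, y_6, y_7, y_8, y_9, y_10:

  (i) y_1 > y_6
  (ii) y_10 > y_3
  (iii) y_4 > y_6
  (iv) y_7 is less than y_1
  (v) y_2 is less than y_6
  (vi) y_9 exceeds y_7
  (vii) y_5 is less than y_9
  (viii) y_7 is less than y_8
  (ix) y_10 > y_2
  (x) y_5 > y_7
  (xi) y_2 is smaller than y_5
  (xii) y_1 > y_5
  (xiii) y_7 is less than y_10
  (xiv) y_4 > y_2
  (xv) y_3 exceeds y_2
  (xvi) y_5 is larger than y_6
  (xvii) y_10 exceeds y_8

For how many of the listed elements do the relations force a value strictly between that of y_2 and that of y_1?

The relations place y_2 below y_1. An element lies strictly between them when it is forced above y_2 and also forced below y_1.
Above y_2: {y_6, y_5, y_4, y_3, y_10, y_9}. Below y_1: {y_7, y_6, y_5}.
Intersection: {y_6, y_5} — 2.

2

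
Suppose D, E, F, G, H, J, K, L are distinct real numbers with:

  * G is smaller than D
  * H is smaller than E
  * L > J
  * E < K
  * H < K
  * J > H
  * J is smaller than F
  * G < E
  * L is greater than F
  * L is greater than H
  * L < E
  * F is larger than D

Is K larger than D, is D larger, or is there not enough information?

The relevant relations are D < F; F < L; L < E; E < K.
Chaining these gives D < F < L < E < K.
So K is larger.

K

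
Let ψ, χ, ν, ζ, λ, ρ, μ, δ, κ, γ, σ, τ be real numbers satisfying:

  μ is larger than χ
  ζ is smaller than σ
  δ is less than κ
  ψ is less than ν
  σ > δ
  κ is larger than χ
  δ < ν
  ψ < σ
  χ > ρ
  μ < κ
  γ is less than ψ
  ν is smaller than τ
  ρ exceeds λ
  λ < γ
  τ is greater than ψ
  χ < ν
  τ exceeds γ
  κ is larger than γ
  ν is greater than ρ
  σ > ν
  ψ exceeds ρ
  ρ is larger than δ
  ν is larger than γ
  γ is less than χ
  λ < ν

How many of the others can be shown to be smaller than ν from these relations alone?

The elements the relations force below ν are λ, δ, ρ, γ, ψ, χ — no chain reaches any other.
That is 6.

6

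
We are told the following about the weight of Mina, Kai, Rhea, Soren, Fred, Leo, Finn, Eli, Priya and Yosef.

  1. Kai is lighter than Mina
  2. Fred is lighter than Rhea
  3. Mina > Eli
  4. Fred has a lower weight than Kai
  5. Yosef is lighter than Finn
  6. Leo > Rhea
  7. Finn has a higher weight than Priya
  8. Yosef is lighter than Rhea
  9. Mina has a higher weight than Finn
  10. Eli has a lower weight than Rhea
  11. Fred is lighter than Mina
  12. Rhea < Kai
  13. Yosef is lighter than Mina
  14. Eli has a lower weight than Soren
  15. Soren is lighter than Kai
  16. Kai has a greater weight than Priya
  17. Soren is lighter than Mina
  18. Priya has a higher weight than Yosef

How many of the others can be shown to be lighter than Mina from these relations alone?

8

Directly below Mina: Fred, Eli, Yosef, Finn, Soren, Kai.
One step further: Priya, Rhea (8 so far).
No other element is forced below Mina by the given relations, so the count is 8.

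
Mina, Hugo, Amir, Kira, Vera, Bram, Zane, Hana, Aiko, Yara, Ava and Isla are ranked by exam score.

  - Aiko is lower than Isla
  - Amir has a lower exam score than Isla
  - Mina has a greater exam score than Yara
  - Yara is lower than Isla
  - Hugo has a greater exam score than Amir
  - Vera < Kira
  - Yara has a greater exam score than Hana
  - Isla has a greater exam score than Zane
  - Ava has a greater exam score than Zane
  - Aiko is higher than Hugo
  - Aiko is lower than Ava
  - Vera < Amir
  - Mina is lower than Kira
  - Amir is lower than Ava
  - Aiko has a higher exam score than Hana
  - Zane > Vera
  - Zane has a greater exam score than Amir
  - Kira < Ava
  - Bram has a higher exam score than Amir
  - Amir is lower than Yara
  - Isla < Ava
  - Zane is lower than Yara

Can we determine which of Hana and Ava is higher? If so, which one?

Hana < Yara and Yara < Mina give Hana < Mina.
Then Mina < Kira extends the chain to Kira.
Then Kira < Ava extends the chain to Ava.
So Ava is higher.

Ava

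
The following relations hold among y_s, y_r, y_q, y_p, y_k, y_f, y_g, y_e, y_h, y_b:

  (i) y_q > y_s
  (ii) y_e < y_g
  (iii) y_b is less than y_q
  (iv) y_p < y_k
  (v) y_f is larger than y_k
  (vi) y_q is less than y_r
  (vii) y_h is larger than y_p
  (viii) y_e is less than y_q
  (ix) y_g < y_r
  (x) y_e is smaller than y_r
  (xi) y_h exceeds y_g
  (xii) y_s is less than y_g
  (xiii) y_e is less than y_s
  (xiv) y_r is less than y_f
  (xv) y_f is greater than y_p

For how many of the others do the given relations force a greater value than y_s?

From y_s the given relations immediately reach y_q, y_g.
From those, y_r, y_h — 4 in total.
From those, y_f — 5 in total.
Nothing else is reachable above y_s; 5 in all.

5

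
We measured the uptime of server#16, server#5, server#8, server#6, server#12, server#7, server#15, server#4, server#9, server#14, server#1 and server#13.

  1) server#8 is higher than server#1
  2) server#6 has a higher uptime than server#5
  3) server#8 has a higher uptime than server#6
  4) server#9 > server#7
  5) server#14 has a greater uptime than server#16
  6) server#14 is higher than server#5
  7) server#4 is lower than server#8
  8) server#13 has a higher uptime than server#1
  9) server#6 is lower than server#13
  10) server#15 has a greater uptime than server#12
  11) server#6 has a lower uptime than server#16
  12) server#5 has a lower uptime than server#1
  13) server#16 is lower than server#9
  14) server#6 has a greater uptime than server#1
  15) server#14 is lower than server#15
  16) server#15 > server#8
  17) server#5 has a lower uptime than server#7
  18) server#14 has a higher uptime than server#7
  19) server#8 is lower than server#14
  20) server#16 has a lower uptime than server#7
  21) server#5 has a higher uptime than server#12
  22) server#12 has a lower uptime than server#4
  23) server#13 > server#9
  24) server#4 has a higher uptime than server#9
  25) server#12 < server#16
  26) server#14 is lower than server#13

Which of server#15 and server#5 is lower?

server#5

server#5 < server#1 and server#1 < server#6 give server#5 < server#6.
Then server#6 < server#16 extends the chain to server#16.
With server#16 < server#7: server#5 < server#1 < server#6 < server#16 < server#7.
Then server#7 < server#9 extends the chain to server#9.
Then server#9 < server#4 extends the chain to server#4.
Then server#4 < server#8 extends the chain to server#8.
Then server#8 < server#14 extends the chain to server#14.
With server#14 < server#15: server#5 < server#1 < server#6 < server#16 < server#7 < server#9 < server#4 < server#8 < server#14 < server#15.
So server#5 < server#15; server#5 is the lower of the two.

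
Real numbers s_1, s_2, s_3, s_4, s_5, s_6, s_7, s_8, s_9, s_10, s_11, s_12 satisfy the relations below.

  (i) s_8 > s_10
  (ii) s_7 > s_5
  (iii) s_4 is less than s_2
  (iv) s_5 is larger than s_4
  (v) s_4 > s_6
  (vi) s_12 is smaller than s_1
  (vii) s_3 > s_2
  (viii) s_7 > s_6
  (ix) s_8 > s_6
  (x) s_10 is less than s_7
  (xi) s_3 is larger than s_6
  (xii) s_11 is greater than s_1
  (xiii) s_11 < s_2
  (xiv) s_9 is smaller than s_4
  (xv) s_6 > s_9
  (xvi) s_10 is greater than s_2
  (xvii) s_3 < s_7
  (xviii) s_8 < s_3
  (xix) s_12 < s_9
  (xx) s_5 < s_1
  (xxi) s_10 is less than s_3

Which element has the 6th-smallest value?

s_1

Chaining the given pairs: s_12 < s_9 < s_6 < s_4 < s_5 < s_1 < s_11 < s_2 < s_10 < s_8 < s_3 < s_7.
The 6th smallest is s_1.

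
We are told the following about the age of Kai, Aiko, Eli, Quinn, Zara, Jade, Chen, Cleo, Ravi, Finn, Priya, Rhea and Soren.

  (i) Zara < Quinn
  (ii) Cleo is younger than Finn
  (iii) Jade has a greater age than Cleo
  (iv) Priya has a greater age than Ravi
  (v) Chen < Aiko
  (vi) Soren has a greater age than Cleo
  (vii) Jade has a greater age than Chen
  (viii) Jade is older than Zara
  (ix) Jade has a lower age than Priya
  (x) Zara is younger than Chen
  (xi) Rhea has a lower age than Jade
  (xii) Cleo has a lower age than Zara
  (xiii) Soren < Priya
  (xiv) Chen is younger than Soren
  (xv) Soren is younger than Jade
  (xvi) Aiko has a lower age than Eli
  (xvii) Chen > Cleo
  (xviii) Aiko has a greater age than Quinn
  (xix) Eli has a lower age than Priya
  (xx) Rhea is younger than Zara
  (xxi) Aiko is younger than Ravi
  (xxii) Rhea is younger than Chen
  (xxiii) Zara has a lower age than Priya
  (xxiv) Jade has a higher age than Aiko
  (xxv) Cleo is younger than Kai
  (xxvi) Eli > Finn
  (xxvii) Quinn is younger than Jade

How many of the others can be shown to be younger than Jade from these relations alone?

Directly below Jade: Rhea, Cleo, Zara, Chen, Soren, Quinn, Aiko.
Nothing else is reachable below Jade; 7 in all.

7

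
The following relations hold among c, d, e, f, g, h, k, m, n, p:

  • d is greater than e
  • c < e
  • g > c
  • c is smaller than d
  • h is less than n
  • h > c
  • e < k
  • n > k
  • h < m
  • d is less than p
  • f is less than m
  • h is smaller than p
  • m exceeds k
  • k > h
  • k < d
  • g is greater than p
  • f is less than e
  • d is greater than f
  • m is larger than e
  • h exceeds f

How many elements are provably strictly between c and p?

The relations place c below p. An element lies strictly between them when it is forced above c and also forced below p.
Above c: {e, h, k, m, d, n, g}. Below p: {f, e, h, k, d}.
Intersection: {e, h, k, d} — 4.

4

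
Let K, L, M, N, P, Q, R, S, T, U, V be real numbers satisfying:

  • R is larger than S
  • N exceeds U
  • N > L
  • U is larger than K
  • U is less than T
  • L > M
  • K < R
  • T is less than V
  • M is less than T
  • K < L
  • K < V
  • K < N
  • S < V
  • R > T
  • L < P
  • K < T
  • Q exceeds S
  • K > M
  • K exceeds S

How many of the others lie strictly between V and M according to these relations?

3

The relations place M below V. An element lies strictly between them when it is forced above M and also forced below V.
Above M: {K, U, L, N, P, T, R}. Below V: {S, K, U, T}.
Intersection: {K, U, T} — 3.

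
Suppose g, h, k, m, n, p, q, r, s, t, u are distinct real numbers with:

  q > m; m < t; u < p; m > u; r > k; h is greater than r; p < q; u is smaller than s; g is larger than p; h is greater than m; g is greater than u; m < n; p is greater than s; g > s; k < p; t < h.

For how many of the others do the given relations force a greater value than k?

From k the given relations immediately reach r, p.
From those, q, g, h — 5 in total.
No other element is forced above k by the given relations, so the count is 5.

5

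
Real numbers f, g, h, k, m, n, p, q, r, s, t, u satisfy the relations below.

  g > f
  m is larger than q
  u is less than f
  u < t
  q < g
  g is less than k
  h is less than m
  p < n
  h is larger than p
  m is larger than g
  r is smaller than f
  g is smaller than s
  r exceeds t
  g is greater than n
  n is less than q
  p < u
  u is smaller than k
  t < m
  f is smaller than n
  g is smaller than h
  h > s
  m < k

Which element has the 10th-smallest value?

h

The consecutive relations fix a unique order: p < u < t < r < f < n < q < g < s < h < m < k.
The 10th smallest is h.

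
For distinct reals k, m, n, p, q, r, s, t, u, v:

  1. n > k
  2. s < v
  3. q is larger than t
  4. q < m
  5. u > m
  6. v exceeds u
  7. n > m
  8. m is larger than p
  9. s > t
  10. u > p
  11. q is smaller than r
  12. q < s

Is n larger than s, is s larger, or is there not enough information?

Following every chain through s: above s we get v; below s we get t, q.
n is not reached, and no chain runs the other way from n to s.
So the given relations leave the order of s and n undetermined.

undetermined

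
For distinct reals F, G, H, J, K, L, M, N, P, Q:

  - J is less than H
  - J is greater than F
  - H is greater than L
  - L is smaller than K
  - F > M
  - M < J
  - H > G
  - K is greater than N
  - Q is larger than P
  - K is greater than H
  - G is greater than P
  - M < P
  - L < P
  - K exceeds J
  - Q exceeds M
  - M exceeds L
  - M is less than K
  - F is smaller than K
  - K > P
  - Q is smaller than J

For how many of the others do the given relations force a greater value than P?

5

From P the given relations immediately reach G, Q, K.
From those, J, H — 5 in total.
Nothing else is reachable above P; 5 in all.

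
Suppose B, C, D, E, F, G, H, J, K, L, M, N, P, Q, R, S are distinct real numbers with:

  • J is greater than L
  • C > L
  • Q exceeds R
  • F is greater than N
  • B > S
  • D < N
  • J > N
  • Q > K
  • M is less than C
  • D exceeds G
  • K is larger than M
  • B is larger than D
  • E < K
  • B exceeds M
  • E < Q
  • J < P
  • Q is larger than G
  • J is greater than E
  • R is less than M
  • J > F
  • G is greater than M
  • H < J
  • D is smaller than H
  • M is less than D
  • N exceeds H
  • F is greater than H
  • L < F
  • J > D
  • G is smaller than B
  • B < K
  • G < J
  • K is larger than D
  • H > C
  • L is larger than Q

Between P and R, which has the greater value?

P

R < M < G < B < K < Q < L < C < H < N < F < J < P, by transitivity through M, G, B, K, Q, L, C, H, N, F, J.
So R < P; P is the larger of the two.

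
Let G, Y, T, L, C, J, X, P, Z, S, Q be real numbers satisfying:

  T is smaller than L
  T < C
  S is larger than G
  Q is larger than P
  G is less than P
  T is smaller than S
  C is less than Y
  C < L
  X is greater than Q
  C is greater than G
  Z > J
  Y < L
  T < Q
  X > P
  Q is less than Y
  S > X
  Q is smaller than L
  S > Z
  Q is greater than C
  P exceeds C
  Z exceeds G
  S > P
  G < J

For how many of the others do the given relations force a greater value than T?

7

From T the given relations immediately reach C, Q, L, S.
From those, P, X, Y — 7 in total.
Nothing else is reachable above T; 7 in all.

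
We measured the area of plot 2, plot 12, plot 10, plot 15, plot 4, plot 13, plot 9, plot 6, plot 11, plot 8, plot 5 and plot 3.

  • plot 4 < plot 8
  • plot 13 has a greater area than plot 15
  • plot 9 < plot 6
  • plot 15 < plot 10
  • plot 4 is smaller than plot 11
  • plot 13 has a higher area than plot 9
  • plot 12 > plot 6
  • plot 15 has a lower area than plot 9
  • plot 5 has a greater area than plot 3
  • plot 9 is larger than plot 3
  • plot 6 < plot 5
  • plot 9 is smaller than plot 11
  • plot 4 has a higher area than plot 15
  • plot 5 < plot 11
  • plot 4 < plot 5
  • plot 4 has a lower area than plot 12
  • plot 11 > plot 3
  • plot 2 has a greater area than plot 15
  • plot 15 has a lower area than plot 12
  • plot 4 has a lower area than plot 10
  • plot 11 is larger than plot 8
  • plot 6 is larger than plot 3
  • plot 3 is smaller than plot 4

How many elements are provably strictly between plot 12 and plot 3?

The relations place plot 3 below plot 12. An element lies strictly between them when it is forced above plot 3 and also forced below plot 12.
Above plot 3: {plot 9, plot 4, plot 6, plot 5, plot 10, plot 13, plot 8, plot 11}. Below plot 12: {plot 15, plot 9, plot 4, plot 6}.
Intersection: {plot 9, plot 4, plot 6} — 3.

3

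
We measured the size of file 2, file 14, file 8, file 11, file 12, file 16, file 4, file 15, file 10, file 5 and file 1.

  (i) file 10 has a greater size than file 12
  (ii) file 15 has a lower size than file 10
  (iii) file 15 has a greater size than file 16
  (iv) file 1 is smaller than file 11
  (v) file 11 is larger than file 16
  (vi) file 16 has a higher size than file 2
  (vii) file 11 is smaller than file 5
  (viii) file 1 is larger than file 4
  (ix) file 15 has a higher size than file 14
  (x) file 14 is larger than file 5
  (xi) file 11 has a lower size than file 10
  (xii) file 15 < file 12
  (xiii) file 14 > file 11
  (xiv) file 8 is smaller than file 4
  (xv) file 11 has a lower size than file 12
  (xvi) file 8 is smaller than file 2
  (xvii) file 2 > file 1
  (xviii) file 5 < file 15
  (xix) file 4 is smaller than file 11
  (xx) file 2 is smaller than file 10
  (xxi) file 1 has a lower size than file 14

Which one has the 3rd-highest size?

file 15

Chaining the given pairs: file 8 < file 4 < file 1 < file 2 < file 16 < file 11 < file 5 < file 14 < file 15 < file 12 < file 10.
Counting 3 from the largest end gives file 15.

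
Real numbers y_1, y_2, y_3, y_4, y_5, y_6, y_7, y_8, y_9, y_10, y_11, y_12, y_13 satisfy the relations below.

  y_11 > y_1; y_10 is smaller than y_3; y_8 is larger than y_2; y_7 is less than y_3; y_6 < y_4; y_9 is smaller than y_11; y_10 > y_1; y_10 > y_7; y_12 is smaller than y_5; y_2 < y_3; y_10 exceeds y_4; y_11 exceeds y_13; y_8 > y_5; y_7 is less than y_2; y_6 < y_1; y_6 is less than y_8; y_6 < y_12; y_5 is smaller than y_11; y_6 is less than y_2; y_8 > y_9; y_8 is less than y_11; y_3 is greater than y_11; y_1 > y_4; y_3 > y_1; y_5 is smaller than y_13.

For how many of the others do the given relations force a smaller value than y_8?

6

Directly below y_8: y_6, y_2, y_9, y_5.
One step further: y_7, y_12 (6 so far).
No other element is forced below y_8 by the given relations, so the count is 6.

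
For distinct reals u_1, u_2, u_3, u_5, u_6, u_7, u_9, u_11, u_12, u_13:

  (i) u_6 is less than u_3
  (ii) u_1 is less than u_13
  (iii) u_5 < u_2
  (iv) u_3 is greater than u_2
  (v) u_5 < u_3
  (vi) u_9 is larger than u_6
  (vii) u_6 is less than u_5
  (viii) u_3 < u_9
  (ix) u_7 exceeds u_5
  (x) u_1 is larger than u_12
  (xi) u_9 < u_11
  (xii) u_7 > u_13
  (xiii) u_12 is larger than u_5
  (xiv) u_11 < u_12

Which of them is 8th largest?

Chaining the given pairs: u_6 < u_5 < u_2 < u_3 < u_9 < u_11 < u_12 < u_1 < u_13 < u_7.
Counting 8 from the largest end gives u_2.

u_2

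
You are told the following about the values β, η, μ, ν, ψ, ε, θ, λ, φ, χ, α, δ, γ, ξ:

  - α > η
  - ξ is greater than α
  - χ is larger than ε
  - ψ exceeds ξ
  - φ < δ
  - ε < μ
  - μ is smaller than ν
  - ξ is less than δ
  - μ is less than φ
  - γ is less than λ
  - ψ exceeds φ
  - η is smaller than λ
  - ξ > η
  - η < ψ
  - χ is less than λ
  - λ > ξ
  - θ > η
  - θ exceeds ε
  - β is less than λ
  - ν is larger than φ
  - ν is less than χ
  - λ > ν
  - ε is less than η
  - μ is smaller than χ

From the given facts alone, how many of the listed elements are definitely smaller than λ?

From λ the given relations immediately reach η, ν, β, γ, ξ, χ.
From those, ε, μ, φ, α — 10 in total.
No other element is forced below λ by the given relations, so the count is 10.

10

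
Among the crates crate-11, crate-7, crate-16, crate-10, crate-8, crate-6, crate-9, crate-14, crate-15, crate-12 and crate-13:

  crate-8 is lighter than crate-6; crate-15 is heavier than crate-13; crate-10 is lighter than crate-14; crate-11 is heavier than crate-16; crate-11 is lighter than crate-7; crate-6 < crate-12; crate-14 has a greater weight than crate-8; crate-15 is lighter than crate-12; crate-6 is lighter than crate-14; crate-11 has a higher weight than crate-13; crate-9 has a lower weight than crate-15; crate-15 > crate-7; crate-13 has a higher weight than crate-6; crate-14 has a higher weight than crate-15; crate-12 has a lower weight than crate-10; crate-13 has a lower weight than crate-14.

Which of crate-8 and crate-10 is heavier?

crate-10

Chaining the given relations: crate-8 < crate-6 < crate-13 < crate-11 < crate-7 < crate-15 < crate-12 < crate-10.
So crate-8 < crate-10; crate-10 is the heavier of the two.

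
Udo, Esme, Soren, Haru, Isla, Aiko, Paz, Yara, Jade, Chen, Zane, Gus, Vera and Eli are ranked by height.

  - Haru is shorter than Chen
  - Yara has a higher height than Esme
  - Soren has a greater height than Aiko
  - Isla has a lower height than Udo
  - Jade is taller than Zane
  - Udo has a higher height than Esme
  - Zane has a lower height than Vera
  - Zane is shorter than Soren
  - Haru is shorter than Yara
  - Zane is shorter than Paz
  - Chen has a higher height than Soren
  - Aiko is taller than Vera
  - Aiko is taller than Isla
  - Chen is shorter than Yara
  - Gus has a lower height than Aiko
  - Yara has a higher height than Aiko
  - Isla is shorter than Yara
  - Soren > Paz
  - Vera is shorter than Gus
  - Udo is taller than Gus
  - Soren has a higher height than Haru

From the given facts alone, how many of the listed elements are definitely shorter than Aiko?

4

The elements the relations force below Aiko are Zane, Vera, Isla, Gus — no chain reaches any other.
That is 4.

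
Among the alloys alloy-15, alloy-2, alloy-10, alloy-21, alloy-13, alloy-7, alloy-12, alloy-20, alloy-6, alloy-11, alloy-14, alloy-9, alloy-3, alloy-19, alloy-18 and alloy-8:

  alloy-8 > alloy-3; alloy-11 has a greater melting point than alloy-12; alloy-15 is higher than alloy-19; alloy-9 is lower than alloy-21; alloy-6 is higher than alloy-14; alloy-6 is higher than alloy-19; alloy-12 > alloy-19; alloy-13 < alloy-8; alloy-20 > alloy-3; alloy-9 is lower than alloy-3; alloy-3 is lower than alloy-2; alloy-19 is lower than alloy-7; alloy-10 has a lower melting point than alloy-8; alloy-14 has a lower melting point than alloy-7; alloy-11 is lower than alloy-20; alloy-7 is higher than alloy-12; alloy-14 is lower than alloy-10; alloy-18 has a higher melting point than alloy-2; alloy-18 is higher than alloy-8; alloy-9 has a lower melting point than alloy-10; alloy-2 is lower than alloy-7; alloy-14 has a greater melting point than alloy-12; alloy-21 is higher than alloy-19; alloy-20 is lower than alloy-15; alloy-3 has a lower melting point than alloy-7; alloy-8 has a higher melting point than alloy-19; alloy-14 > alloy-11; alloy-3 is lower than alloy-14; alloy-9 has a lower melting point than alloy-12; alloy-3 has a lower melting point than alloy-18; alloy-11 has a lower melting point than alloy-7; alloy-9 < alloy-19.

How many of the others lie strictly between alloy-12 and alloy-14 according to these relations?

The relations place alloy-12 below alloy-14. An element lies strictly between them when it is forced above alloy-12 and also forced below alloy-14.
Above alloy-12: {alloy-11, alloy-20, alloy-10, alloy-6, alloy-15, alloy-8, alloy-18, alloy-7}. Below alloy-14: {alloy-9, alloy-19, alloy-11, alloy-3}.
Intersection: {alloy-11} — 1.

1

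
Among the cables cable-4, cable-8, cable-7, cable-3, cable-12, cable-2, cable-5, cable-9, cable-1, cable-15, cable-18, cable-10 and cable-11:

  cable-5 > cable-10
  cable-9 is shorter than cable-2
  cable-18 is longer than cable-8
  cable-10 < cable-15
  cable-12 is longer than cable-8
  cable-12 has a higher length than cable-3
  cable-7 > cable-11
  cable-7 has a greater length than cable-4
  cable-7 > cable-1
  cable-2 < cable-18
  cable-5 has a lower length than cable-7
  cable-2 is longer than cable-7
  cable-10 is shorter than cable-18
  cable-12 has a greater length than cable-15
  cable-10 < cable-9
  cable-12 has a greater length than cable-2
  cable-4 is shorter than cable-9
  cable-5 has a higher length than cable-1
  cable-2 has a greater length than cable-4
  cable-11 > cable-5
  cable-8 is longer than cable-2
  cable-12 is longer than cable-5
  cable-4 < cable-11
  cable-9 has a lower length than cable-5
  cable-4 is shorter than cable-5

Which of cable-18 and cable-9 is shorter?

cable-9

The relevant relations are cable-9 < cable-5; cable-5 < cable-11; cable-11 < cable-7; cable-7 < cable-2; cable-2 < cable-8; cable-8 < cable-18.
Chaining these gives cable-9 < cable-5 < cable-11 < cable-7 < cable-2 < cable-8 < cable-18.
So cable-9 < cable-18; cable-9 is the shorter of the two.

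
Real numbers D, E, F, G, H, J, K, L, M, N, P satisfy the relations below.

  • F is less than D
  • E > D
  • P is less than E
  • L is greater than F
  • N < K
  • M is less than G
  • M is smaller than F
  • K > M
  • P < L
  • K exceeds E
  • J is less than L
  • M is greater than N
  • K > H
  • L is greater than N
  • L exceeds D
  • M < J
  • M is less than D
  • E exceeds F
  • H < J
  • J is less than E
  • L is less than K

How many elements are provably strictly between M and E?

Chaining upward from M reaches: F, J, D, G, L, K.
Chaining downward from E reaches: N, H, P, F, J, D.
Strictly between M and E are those in both lists: F, J, D — 3 elements.

3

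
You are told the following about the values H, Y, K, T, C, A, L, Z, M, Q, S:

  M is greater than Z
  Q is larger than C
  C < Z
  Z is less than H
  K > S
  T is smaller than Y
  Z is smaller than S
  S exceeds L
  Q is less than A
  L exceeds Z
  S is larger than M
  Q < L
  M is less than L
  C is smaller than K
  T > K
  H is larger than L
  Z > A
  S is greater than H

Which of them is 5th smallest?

The consecutive relations fix a unique order: C < Q < A < Z < M < L < H < S < K < T < Y.
Counting 5 from the smallest end gives M.

M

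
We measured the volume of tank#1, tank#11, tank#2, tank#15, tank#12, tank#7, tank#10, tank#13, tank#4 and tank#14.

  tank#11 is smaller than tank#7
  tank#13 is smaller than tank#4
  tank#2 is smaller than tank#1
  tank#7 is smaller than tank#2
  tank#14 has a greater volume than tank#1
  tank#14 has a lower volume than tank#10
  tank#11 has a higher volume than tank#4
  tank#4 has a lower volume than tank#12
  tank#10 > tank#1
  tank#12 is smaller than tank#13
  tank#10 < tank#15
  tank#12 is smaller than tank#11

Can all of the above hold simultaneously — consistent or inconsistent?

inconsistent

Chaining the given relations yields tank#12 < tank#13 < tank#4, so tank#12 < tank#4. But one relation states tank#4 < tank#12. These cannot both hold.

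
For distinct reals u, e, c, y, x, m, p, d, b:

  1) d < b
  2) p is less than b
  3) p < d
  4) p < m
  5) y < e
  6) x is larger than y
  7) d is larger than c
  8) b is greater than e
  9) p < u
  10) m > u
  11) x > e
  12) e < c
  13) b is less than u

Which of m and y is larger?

y < e and e < c give y < c.
With c < d: y < e < c < d.
With d < b: y < e < c < d < b.
With b < u: y < e < c < d < b < u.
With u < m: y < e < c < d < b < u < m.
So y < m; m is the larger of the two.

m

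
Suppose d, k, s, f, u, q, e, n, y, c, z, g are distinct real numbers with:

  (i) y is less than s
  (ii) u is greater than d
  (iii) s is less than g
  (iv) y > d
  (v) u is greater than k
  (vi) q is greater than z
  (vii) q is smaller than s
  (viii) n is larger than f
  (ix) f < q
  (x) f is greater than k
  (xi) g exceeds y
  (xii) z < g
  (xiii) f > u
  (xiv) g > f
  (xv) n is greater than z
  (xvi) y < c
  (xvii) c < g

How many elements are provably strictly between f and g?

Chaining upward from f reaches: q, s, n.
Chaining downward from g reaches: d, z, k, u, y, q, c, s.
Strictly between f and g are those in both lists: q, s — 2 elements.

2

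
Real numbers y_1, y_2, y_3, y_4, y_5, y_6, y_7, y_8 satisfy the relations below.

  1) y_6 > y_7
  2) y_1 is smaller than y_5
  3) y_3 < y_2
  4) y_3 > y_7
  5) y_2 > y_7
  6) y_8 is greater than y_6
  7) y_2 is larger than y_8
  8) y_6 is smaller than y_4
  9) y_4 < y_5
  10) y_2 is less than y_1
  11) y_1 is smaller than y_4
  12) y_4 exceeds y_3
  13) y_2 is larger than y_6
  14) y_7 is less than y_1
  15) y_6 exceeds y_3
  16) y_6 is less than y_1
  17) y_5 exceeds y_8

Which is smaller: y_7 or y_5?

y_7

y_7 < y_3 and y_3 < y_6 give y_7 < y_6.
With y_6 < y_8: y_7 < y_3 < y_6 < y_8.
Then y_8 < y_2 extends the chain to y_2.
With y_2 < y_1: y_7 < y_3 < y_6 < y_8 < y_2 < y_1.
Then y_1 < y_4 extends the chain to y_4.
With y_4 < y_5: y_7 < y_3 < y_6 < y_8 < y_2 < y_1 < y_4 < y_5.
So y_7 < y_5; y_7 is the smaller of the two.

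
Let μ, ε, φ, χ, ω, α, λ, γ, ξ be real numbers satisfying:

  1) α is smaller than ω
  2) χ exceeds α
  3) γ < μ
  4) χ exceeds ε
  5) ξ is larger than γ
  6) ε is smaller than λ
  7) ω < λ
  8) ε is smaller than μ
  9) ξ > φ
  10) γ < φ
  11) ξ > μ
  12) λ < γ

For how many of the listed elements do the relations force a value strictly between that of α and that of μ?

The relations place α below μ. An element lies strictly between them when it is forced above α and also forced below μ.
Above α: {ω, λ, γ, χ, φ, ξ}. Below μ: {ω, ε, λ, γ}.
Intersection: {ω, λ, γ} — 3.

3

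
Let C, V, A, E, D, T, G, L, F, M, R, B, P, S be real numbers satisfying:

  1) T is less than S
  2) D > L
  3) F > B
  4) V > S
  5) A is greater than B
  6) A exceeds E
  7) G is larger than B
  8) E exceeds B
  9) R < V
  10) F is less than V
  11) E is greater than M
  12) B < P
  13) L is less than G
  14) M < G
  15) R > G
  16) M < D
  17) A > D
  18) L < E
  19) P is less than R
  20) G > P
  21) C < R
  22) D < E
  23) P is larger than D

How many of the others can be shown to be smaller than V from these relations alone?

11

Directly below V: F, R, S.
One step further: T, B, C, P, G (8 so far).
One step further: L, M, D (11 so far).
No other element is forced below V by the given relations, so the count is 11.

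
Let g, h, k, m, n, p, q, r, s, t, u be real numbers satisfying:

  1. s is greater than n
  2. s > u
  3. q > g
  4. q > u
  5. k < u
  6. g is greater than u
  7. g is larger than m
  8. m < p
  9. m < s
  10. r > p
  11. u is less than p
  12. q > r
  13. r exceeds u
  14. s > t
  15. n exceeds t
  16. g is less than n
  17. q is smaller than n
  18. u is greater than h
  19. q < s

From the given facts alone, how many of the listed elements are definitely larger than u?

6

The elements the relations force above u are p, g, r, q, n, s — no chain reaches any other.
That is 6.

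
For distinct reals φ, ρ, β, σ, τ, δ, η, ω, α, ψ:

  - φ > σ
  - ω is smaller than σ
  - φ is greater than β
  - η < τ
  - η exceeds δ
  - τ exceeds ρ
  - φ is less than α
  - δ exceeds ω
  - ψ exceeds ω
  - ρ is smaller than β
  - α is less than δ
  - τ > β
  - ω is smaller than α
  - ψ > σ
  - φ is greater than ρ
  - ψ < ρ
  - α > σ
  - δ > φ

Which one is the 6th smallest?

φ

The consecutive relations fix a unique order: ω < σ < ψ < ρ < β < φ < α < δ < η < τ.
The 6th smallest is φ.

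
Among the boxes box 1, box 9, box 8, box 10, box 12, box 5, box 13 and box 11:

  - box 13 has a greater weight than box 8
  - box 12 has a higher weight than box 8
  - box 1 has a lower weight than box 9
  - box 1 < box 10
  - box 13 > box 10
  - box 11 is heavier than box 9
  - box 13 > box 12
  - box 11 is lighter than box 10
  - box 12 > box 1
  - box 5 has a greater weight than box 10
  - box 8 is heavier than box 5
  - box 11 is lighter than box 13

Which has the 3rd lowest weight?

The consecutive relations fix a unique order: box 1 < box 9 < box 11 < box 10 < box 5 < box 8 < box 12 < box 13.
The 3rd smallest is box 11.

box 11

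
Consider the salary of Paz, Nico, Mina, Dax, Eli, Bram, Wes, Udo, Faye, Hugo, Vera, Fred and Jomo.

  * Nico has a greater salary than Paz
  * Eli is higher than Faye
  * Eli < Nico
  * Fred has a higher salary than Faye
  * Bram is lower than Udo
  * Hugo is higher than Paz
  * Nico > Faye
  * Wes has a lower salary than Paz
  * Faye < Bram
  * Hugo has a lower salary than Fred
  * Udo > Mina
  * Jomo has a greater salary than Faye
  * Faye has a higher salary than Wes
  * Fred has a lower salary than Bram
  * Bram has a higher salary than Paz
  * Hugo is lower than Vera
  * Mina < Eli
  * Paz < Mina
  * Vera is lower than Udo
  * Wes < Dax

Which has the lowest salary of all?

Chaining upward from Wes: directly above it, Dax, Paz, Faye; then Hugo, Mina, Fred, Jomo, Bram, Eli, Nico; then Vera, Udo.
That covers every other element, and nothing is given below Wes, so Wes is the lowest salary.

Wes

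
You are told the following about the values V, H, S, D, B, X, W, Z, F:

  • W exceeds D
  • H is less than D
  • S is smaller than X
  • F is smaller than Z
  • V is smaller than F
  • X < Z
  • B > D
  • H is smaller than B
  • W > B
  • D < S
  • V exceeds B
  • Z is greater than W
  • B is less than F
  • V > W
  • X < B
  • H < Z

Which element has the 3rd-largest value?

V

Chaining the given pairs: H < D < S < X < B < W < V < F < Z.
The 3rd largest is V.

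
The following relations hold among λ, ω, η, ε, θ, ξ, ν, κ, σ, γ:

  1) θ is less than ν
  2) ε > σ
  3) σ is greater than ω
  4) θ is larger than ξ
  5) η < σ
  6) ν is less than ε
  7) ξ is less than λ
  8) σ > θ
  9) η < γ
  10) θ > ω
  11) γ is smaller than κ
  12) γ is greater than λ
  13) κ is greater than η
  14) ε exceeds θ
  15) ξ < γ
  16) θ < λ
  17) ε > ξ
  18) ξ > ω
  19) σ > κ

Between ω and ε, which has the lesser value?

ω

The relevant relations are ω < ξ; ξ < θ; θ < λ; λ < γ; γ < κ; κ < σ; σ < ε.
Together: ω < ξ < θ < λ < γ < κ < σ < ε.
So ω < ε; ω is the smaller of the two.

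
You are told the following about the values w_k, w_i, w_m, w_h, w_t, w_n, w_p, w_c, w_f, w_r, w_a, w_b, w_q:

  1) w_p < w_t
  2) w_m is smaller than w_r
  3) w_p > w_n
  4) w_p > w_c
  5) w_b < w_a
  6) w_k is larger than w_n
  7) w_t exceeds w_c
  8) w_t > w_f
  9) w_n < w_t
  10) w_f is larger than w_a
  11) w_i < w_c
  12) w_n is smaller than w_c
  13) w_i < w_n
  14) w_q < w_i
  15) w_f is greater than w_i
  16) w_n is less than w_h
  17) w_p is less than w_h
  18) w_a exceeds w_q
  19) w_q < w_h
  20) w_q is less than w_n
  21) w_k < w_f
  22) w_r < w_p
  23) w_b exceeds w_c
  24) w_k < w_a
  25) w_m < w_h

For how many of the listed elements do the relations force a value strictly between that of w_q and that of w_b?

3

Chaining upward from w_q reaches: w_i, w_n, w_c, w_k, w_a, w_f, w_p, w_t, w_h.
Chaining downward from w_b reaches: w_i, w_n, w_c.
Strictly between w_q and w_b are those in both lists: w_i, w_n, w_c — 3 elements.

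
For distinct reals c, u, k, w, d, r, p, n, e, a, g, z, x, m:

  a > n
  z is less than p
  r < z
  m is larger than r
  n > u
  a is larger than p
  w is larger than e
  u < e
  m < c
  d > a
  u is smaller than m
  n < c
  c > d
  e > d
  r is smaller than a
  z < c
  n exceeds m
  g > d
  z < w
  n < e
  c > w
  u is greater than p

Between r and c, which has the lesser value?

Link the given pairs in sequence: r < z; z < p; p < u; u < m; m < n; n < a; a < d; d < e; e < w; w < c.
Chaining these gives r < z < p < u < m < n < a < d < e < w < c.
So r < c; r is the smaller of the two.

r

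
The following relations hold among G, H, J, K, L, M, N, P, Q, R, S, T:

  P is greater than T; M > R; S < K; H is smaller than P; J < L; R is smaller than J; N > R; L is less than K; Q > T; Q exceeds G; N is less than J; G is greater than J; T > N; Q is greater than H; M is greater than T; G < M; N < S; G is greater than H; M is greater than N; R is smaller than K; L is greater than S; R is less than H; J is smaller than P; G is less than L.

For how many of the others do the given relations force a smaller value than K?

Directly below K: R, S, L.
One step further: N, J, G (6 so far).
One step further: H (7 so far).
No other element is forced below K by the given relations, so the count is 7.

7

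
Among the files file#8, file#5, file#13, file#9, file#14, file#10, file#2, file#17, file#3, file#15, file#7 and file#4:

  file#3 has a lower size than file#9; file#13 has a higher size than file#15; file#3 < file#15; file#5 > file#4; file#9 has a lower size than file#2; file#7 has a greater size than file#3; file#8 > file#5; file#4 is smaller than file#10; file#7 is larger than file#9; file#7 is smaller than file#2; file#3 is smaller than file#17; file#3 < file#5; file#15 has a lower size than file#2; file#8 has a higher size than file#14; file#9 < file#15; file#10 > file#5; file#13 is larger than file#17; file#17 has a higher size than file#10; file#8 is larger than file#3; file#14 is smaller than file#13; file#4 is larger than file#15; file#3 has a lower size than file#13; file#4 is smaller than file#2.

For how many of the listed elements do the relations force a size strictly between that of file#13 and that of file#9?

5

The relations place file#9 below file#13. An element lies strictly between them when it is forced above file#9 and also forced below file#13.
Above file#9: {file#15, file#4, file#5, file#10, file#17, file#7, file#8, file#2}. Below file#13: {file#3, file#15, file#4, file#14, file#5, file#10, file#17}.
Intersection: {file#15, file#4, file#5, file#10, file#17} — 5.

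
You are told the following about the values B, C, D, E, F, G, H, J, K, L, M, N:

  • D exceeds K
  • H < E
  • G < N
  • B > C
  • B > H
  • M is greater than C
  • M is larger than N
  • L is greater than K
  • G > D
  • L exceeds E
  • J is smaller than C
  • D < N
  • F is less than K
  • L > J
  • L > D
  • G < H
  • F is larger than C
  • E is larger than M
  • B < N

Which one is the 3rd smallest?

Piecing the relations together gives one ordering: J < C < F < K < D < G < H < B < N < M < E < L.
The 3rd smallest is F.

F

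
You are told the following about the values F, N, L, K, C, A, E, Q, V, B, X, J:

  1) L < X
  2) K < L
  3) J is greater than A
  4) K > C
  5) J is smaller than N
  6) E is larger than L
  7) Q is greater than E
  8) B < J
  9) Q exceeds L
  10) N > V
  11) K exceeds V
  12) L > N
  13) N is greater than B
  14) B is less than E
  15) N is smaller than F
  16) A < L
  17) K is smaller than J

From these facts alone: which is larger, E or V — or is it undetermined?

Chaining the given relations: V < K < J < N < L < E.
So E is larger.

E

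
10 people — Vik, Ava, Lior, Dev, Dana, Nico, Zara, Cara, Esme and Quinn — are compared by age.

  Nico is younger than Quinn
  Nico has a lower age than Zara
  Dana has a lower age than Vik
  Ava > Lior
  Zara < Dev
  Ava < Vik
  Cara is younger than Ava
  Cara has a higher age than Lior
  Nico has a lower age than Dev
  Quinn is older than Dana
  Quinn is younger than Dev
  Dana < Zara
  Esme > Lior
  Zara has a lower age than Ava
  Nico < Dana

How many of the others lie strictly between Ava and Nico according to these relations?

Chaining upward from Nico reaches: Dana, Zara, Quinn, Dev, Vik.
Chaining downward from Ava reaches: Dana, Zara, Lior, Cara.
Strictly between Nico and Ava are those in both lists: Dana, Zara — 2 elements.

2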